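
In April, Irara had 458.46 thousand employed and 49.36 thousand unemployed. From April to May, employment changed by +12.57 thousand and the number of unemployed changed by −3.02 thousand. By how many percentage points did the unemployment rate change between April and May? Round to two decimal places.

April: labor force = 458.46 + 49.36 = 507.82; u = 49.36/507.82 = 9.72%.
May: labor force = 471.03 + 46.34 = 517.37; u = 46.34/517.37 = 8.96%.
Change = 8.96% − 9.72% = −0.76 pp.

The unemployment rate changed by −0.76 percentage points.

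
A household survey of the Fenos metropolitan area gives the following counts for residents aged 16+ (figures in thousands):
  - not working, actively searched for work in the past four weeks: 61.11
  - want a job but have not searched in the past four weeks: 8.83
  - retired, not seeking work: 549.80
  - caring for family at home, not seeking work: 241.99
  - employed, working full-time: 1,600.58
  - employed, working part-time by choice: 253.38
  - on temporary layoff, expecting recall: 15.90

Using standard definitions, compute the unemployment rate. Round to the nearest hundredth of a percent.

Employed = 1,600.58 + 253.38 = 1,853.96 thousand.
Unemployed = 61.11 + 15.90 = 77.01 thousand (jobless and actively searching, or on temporary layoff).
Labor force = 1,853.96 + 77.01 = 1,930.97 thousand.
Unemployment rate = 77.01 / 1,930.97 = 3.99%.

Unemployment rate ≈ 3.99%.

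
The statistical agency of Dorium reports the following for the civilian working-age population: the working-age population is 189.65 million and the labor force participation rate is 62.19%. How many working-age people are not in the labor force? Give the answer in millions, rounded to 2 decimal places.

Share not in the labor force = 1 − 0.6219 = 0.3781.
Not in labor force = 0.3781 × 189.65 ≈ 71.71 million.

About 71.71 million are not in the labor force.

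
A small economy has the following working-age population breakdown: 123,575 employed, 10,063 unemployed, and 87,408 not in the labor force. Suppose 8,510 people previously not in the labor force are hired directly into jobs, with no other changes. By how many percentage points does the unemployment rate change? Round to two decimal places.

The unemployment rate changes by −0.45 percentage points.

Initially, labor force = 123,575 + 10,063 = 133,638, so u = 10,063/133,638 = 7.53%.
After the change, employed and labor force both rise by 8,510; unemployed unchanged → E = 132,085, U = 10,063, labor force = 142,148.
New unemployment rate = 10,063 / 142,148 = 7.08%.
Change = 7.08% − 7.53% = −0.45 percentage points.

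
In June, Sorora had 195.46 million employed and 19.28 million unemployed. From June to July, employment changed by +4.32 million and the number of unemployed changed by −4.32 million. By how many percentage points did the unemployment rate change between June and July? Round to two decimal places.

June: labor force = 195.46 + 19.28 = 214.74; u = 19.28/214.74 = 8.98%.
July: labor force = 199.78 + 14.96 = 214.74; u = 14.96/214.74 = 6.97%.
Change = 6.97% − 8.98% = −2.01 pp.

The unemployment rate changed by −2.01 percentage points.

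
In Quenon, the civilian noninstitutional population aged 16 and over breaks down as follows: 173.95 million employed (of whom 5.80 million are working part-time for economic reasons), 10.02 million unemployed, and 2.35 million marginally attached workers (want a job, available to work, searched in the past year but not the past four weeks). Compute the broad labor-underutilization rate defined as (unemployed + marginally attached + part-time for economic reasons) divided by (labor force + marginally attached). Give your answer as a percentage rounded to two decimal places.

Labor force = 173.95 + 10.02 = 183.97 million.
Numerator = 10.02 + 2.35 + 5.80 = 18.17 million.
Denominator = 183.97 + 2.35 = 186.32 million.
Broad rate = 18.17 / 186.32 = 9.75%.

Broad underutilization rate ≈ 9.75%.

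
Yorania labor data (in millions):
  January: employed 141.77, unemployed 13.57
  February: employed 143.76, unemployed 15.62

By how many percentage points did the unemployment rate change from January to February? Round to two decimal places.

January: labor force = 141.77 + 13.57 = 155.34; u = 13.57/155.34 = 8.74%.
February: labor force = 143.76 + 15.62 = 159.38; u = 15.62/159.38 = 9.80%.
Change = 9.80% − 8.74% = +1.06 pp.

The unemployment rate changed by +1.06 percentage points.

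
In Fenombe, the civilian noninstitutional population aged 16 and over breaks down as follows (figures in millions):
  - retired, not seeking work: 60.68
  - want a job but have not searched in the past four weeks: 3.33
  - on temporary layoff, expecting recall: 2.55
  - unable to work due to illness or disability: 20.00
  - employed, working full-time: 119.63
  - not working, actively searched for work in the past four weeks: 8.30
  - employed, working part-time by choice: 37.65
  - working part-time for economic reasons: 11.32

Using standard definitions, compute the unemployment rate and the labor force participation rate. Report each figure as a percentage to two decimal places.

Unemployment rate ≈ 6.05%; labor force participation rate ≈ 68.11%.

Employed = 119.63 + 37.65 + 11.32 = 168.60 million (anyone who worked, including part-time for economic reasons, counts as employed).
Unemployed = 2.55 + 8.30 = 10.85 million (jobless and actively searching, or on temporary layoff).
Labor force = 168.60 + 10.85 = 179.45 million.
Not in labor force = 60.68 + 3.33 + 20.00 = 84.01 million (those not working and not actively searching are outside the labor force — including those who want a job but have given up searching).
Civilian working-age population = 179.45 + 84.01 = 263.46 million.
Unemployment rate = 10.85 / 179.45 = 6.05%.
Labor force participation rate = 179.45 / 263.46 = 68.11%.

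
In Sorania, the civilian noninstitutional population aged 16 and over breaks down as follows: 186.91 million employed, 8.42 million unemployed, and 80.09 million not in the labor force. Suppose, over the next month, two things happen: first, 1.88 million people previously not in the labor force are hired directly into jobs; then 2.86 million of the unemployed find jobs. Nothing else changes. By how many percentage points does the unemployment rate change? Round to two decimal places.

Initially, labor force = 186.91 + 8.42 = 195.33 million, so u = 8.42/195.33 = 4.31%.
After the first change, employed and labor force both rise by 1.88; unemployed unchanged → E = 188.79, U = 8.42, labor force = 197.21 million.
After the second change, unemployed falls and employed rises by 2.86; labor force unchanged → E = 191.65, U = 5.56, labor force = 197.21 million.
New unemployment rate = 5.56 / 197.21 = 2.82%.
Change = 2.82% − 4.31% = −1.49 percentage points.

The unemployment rate changes by −1.49 percentage points.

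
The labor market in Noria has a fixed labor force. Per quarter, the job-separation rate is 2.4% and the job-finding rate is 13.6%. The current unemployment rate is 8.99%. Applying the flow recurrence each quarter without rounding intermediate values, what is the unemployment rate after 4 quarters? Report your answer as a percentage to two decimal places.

Unemployment rate after four quarters ≈ 12.01%.

With a fixed labor force, u_{t+1} = u_t + s·(1−u_t) − f·u_t = u_t·(1−s−f) + s.
Here 1−s−f = 0.840 and s = 0.024.
u_1 = 0.089900 × 0.840 + 0.024 = 0.099516.
u_2 = 0.099516 × 0.840 + 0.024 = 0.107593.
u_3 = 0.107593 × 0.840 + 0.024 = 0.114378.
u_4 = 0.114378 × 0.840 + 0.024 = 0.120078.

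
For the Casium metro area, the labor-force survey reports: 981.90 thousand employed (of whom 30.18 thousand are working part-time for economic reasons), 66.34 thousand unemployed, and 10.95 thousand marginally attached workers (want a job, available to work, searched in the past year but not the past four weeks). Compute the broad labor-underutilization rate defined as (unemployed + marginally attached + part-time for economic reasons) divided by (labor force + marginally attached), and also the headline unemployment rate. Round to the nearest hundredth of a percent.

Labor force = 981.90 + 66.34 = 1,048.24 thousand.
Numerator = 66.34 + 10.95 + 30.18 = 107.47 thousand.
Denominator = 1,048.24 + 10.95 = 1,059.19 thousand.
Broad rate = 107.47 / 1,059.19 = 10.15%.
Headline unemployment rate = 66.34 / 1,048.24 = 6.33%.

Broad underutilization rate ≈ 10.15%; headline unemployment rate ≈ 6.33%.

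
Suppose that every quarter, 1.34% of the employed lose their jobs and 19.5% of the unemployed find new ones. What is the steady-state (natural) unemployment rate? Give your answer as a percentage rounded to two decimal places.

At steady state the flows balance: s·E = f·U, so U/(E+U) = s/(s+f).
u* = 1.34 / (1.34 + 19.5) = 1.34 / 20.84 = 6.43%.

Steady-state unemployment rate ≈ 6.43%.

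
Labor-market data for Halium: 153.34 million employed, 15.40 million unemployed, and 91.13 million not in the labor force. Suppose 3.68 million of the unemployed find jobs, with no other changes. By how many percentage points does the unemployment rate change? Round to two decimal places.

The unemployment rate changes by −2.18 percentage points.

Initially, labor force = 153.34 + 15.40 = 168.74 million, so u = 15.40/168.74 = 9.13%.
After the change, unemployed falls and employed rises by 3.68; labor force unchanged → E = 157.02, U = 11.72, labor force = 168.74 million.
New unemployment rate = 11.72 / 168.74 = 6.95%.
Change = 6.95% − 9.13% = −2.18 percentage points.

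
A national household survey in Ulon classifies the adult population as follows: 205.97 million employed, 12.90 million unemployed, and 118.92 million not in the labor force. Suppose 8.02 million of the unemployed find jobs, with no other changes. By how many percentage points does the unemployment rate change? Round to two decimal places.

The unemployment rate changes by −3.66 percentage points.

Initially, labor force = 205.97 + 12.90 = 218.87 million, so u = 12.90/218.87 = 5.89%.
After the change, unemployed falls and employed rises by 8.02; labor force unchanged → E = 213.99, U = 4.88, labor force = 218.87 million.
New unemployment rate = 4.88 / 218.87 = 2.23%.
Change = 2.23% − 5.89% = −3.66 percentage points.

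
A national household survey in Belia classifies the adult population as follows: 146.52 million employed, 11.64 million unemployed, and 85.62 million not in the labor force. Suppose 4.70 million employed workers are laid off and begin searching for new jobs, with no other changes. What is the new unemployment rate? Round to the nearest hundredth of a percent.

Initially, labor force = 146.52 + 11.64 = 158.16 million, so u = 11.64/158.16 = 7.36%.
After the change, employed falls and unemployed rises by 4.70; labor force unchanged → E = 141.82, U = 16.34, labor force = 158.16 million.
New unemployment rate = 16.34 / 158.16 = 10.33%.

New unemployment rate ≈ 10.33%.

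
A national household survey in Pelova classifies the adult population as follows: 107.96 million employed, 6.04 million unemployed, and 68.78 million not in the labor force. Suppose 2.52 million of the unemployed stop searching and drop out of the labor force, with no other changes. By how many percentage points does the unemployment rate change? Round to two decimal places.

Initially, labor force = 107.96 + 6.04 = 114.00 million, so u = 6.04/114.00 = 5.30%.
After the change, unemployed and labor force both fall by 2.52 → E = 107.96, U = 3.52, labor force = 111.48 million.
New unemployment rate = 3.52 / 111.48 = 3.16%.
Change = 3.16% − 5.30% = −2.14 percentage points.

The unemployment rate changes by −2.14 percentage points.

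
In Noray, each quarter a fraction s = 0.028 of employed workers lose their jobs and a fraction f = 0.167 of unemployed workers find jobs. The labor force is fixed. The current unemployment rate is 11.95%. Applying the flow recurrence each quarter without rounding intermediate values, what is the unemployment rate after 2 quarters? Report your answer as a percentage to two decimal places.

With a fixed labor force, u_{t+1} = u_t + s·(1−u_t) − f·u_t = u_t·(1−s−f) + s.
Here 1−s−f = 0.805 and s = 0.028.
u_1 = 0.119500 × 0.805 + 0.028 = 0.124198.
u_2 = 0.124198 × 0.805 + 0.028 = 0.127979.

Unemployment rate after two quarters ≈ 12.80%.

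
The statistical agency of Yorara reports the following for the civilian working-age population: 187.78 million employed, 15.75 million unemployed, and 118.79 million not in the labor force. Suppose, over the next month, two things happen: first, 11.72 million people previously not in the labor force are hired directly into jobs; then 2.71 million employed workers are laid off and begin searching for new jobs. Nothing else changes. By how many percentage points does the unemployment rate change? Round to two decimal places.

The unemployment rate changes by +0.84 percentage points.

Initially, labor force = 187.78 + 15.75 = 203.53 million, so u = 15.75/203.53 = 7.74%.
After the first change, employed and labor force both rise by 11.72; unemployed unchanged → E = 199.50, U = 15.75, labor force = 215.25 million.
After the second change, employed falls and unemployed rises by 2.71; labor force unchanged → E = 196.79, U = 18.46, labor force = 215.25 million.
New unemployment rate = 18.46 / 215.25 = 8.58%.
Change = 8.58% − 7.74% = +0.84 percentage points.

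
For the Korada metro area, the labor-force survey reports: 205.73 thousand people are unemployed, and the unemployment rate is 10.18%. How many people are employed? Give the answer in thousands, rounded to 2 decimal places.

Labor force = U / u = 205.73 / 0.1018 ≈ 2,020.92 thousand.
Employed = labor force − unemployed = 2,020.92 − 205.73 = 1,815.19 thousand.

About 1,815.19 thousand are employed.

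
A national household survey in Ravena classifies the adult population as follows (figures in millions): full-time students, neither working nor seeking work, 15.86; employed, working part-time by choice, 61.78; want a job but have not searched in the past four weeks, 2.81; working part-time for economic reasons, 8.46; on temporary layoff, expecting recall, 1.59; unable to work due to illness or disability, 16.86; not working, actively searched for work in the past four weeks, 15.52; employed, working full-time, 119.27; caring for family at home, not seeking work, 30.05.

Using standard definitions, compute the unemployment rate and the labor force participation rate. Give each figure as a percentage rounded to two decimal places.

Employed = 61.78 + 8.46 + 119.27 = 189.51 million (anyone who worked, including part-time for economic reasons, counts as employed).
Unemployed = 1.59 + 15.52 = 17.11 million (jobless and actively searching, or on temporary layoff).
Labor force = 189.51 + 17.11 = 206.62 million.
Not in labor force = 15.86 + 2.81 + 16.86 + 30.05 = 65.58 million (those not working and not actively searching are outside the labor force — including those who want a job but have given up searching).
Civilian working-age population = 206.62 + 65.58 = 272.20 million.
Unemployment rate = 17.11 / 206.62 = 8.28%.
Labor force participation rate = 206.62 / 272.20 = 75.91%.

Unemployment rate ≈ 8.28%; labor force participation rate ≈ 75.91%.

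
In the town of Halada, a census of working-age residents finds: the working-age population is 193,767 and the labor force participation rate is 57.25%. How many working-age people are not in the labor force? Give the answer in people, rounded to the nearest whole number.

About 82,835 are not in the labor force.

Share not in the labor force = 1 − 0.5725 = 0.4275.
Not in labor force = 0.4275 × 193,767 ≈ 82,835.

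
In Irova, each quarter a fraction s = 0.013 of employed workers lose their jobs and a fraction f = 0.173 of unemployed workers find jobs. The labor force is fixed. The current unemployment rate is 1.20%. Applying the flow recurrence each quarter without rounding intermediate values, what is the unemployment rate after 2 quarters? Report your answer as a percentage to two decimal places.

With a fixed labor force, u_{t+1} = u_t + s·(1−u_t) − f·u_t = u_t·(1−s−f) + s.
Here 1−s−f = 0.814 and s = 0.013.
u_1 = 0.012000 × 0.814 + 0.013 = 0.022768.
u_2 = 0.022768 × 0.814 + 0.013 = 0.031533.

Unemployment rate after two quarters ≈ 3.15%.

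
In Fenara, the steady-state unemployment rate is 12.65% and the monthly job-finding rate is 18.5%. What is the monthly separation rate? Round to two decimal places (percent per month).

From u* = s/(s+f): s = u·f/(1−u).
s = 0.1265 × 18.5 / (1 − 0.1265) = 2.3403 / 0.8735 ≈ 2.68% per month.

Separation rate ≈ 2.68% per month.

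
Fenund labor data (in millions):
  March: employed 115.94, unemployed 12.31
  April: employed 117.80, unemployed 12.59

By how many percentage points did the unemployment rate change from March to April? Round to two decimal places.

The unemployment rate changed by +0.06 percentage points.

March: labor force = 115.94 + 12.31 = 128.25; u = 12.31/128.25 = 9.60%.
April: labor force = 117.80 + 12.59 = 130.39; u = 12.59/130.39 = 9.66%.
Change = 9.66% − 9.60% = +0.06 pp.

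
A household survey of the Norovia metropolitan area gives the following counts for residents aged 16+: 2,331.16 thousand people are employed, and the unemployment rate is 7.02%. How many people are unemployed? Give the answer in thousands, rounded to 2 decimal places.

About 176.00 thousand are unemployed.

Let U be the number unemployed. The labor force is E + U, and U/(E+U) = 0.0702.
So U = 0.0702 × 2,331.16 / (1 − 0.0702) = 163.6474 / 0.9298 ≈ 176.00 thousand.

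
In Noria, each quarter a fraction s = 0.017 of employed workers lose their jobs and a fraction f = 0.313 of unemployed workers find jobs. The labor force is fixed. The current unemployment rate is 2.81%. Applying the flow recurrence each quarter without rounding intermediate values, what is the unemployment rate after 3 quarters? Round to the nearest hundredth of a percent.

With a fixed labor force, u_{t+1} = u_t + s·(1−u_t) − f·u_t = u_t·(1−s−f) + s.
Here 1−s−f = 0.670 and s = 0.017.
u_1 = 0.028100 × 0.670 + 0.017 = 0.035827.
u_2 = 0.035827 × 0.670 + 0.017 = 0.041004.
u_3 = 0.041004 × 0.670 + 0.017 = 0.044473.

Unemployment rate after three quarters ≈ 4.45%.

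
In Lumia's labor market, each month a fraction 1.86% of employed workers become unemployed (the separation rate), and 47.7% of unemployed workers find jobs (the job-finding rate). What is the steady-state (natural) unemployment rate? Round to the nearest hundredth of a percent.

Steady-state unemployment rate ≈ 3.75%.

At steady state the flows balance: s·E = f·U, so U/(E+U) = s/(s+f).
u* = 1.86 / (1.86 + 47.7) = 1.86 / 49.56 = 3.75%.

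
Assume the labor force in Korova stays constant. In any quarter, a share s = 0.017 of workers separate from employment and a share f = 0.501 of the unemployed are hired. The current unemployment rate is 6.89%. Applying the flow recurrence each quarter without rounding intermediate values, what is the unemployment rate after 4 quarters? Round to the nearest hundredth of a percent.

Unemployment rate after four quarters ≈ 3.48%.

With a fixed labor force, u_{t+1} = u_t + s·(1−u_t) − f·u_t = u_t·(1−s−f) + s.
Here 1−s−f = 0.482 and s = 0.017.
u_1 = 0.068900 × 0.482 + 0.017 = 0.050210.
u_2 = 0.050210 × 0.482 + 0.017 = 0.041201.
u_3 = 0.041201 × 0.482 + 0.017 = 0.036859.
u_4 = 0.036859 × 0.482 + 0.017 = 0.034766.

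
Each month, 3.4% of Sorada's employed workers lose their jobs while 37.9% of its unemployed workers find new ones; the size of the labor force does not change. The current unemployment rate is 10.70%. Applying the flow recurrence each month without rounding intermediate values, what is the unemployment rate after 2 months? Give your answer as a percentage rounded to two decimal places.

With a fixed labor force, u_{t+1} = u_t + s·(1−u_t) − f·u_t = u_t·(1−s−f) + s.
Here 1−s−f = 0.587 and s = 0.034.
u_1 = 0.107000 × 0.587 + 0.034 = 0.096809.
u_2 = 0.096809 × 0.587 + 0.034 = 0.090827.

Unemployment rate after two months ≈ 9.08%.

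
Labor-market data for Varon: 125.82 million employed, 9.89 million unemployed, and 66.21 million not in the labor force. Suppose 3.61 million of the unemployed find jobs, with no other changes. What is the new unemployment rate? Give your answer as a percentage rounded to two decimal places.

Initially, labor force = 125.82 + 9.89 = 135.71 million, so u = 9.89/135.71 = 7.29%.
After the change, unemployed falls and employed rises by 3.61; labor force unchanged → E = 129.43, U = 6.28, labor force = 135.71 million.
New unemployment rate = 6.28 / 135.71 = 4.63%.

New unemployment rate ≈ 4.63%.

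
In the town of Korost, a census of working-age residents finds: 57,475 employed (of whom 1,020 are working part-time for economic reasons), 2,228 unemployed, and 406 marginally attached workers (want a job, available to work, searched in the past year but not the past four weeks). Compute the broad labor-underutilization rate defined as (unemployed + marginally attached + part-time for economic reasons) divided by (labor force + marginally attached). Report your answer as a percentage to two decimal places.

Broad underutilization rate ≈ 6.08%.

Labor force = 57,475 + 2,228 = 59,703.
Numerator = 2,228 + 406 + 1,020 = 3,654.
Denominator = 59,703 + 406 = 60,109.
Broad rate = 3,654 / 60,109 = 6.08%.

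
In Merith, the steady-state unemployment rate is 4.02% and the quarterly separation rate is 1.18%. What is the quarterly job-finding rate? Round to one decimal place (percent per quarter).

From u* = s/(s+f): f = s·(1−u)/u.
f = 1.18 × (1 − 0.0402) / 0.0402 = 1.1326 / 0.0402 ≈ 28.2% per quarter.

Job-finding rate ≈ 28.2% per quarter.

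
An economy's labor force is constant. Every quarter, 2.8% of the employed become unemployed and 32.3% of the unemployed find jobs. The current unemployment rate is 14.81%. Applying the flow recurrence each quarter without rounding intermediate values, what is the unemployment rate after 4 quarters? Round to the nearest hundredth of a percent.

With a fixed labor force, u_{t+1} = u_t + s·(1−u_t) − f·u_t = u_t·(1−s−f) + s.
Here 1−s−f = 0.649 and s = 0.028.
u_1 = 0.148100 × 0.649 + 0.028 = 0.124117.
u_2 = 0.124117 × 0.649 + 0.028 = 0.108552.
u_3 = 0.108552 × 0.649 + 0.028 = 0.098450.
u_4 = 0.098450 × 0.649 + 0.028 = 0.091894.

Unemployment rate after four quarters ≈ 9.19%.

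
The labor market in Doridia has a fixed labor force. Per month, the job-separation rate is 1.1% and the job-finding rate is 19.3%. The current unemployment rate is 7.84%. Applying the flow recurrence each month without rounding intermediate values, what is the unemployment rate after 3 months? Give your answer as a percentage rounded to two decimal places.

With a fixed labor force, u_{t+1} = u_t + s·(1−u_t) − f·u_t = u_t·(1−s−f) + s.
Here 1−s−f = 0.796 and s = 0.011.
u_1 = 0.078400 × 0.796 + 0.011 = 0.073406.
u_2 = 0.073406 × 0.796 + 0.011 = 0.069431.
u_3 = 0.069431 × 0.796 + 0.011 = 0.066267.

Unemployment rate after three months ≈ 6.63%.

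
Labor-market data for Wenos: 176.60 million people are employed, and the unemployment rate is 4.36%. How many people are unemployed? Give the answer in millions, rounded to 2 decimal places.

About 8.05 million are unemployed.

Let U be the number unemployed. The labor force is E + U, and U/(E+U) = 0.0436.
So U = 0.0436 × 176.60 / (1 − 0.0436) = 7.6998 / 0.9564 ≈ 8.05 million.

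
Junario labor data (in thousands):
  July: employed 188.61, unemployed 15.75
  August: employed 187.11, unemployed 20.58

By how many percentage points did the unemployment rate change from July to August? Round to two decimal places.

July: labor force = 188.61 + 15.75 = 204.36; u = 15.75/204.36 = 7.71%.
August: labor force = 187.11 + 20.58 = 207.69; u = 20.58/207.69 = 9.91%.
Change = 9.91% − 7.71% = +2.20 pp.

The unemployment rate changed by +2.20 percentage points.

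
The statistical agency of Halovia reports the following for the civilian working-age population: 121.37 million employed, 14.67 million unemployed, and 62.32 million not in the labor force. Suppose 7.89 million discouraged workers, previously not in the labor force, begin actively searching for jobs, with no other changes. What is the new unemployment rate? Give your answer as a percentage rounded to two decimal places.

New unemployment rate ≈ 15.67%.

Initially, labor force = 121.37 + 14.67 = 136.04 million, so u = 14.67/136.04 = 10.78%.
After the change, unemployed and labor force both rise by 7.89 → E = 121.37, U = 22.56, labor force = 143.93 million.
New unemployment rate = 22.56 / 143.93 = 15.67%.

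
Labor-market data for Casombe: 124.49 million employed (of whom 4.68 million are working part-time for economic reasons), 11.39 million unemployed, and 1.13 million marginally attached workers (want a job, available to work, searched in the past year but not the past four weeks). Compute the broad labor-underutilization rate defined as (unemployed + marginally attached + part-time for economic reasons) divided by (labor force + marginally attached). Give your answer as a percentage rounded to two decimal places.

Labor force = 124.49 + 11.39 = 135.88 million.
Numerator = 11.39 + 1.13 + 4.68 = 17.20 million.
Denominator = 135.88 + 1.13 = 137.01 million.
Broad rate = 17.20 / 137.01 = 12.55%.

Broad underutilization rate ≈ 12.55%.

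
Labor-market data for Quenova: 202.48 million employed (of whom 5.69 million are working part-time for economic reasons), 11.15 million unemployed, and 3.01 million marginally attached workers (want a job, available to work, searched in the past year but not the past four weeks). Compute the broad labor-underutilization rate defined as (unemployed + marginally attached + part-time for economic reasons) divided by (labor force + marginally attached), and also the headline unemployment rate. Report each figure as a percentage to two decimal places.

Labor force = 202.48 + 11.15 = 213.63 million.
Numerator = 11.15 + 3.01 + 5.69 = 19.85 million.
Denominator = 213.63 + 3.01 = 216.64 million.
Broad rate = 19.85 / 216.64 = 9.16%.
Headline unemployment rate = 11.15 / 213.63 = 5.22%.

Broad underutilization rate ≈ 9.16%; headline unemployment rate ≈ 5.22%.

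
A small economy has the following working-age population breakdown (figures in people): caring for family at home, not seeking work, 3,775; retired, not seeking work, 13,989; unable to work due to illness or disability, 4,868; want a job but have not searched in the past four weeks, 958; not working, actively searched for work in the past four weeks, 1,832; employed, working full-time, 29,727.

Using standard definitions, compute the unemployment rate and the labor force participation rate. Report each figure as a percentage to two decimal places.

Unemployment rate ≈ 5.81%; labor force participation rate ≈ 57.22%.

Employed = 29,727.
Unemployed = 1,832.
Labor force = 29,727 + 1,832 = 31,559.
Not in labor force = 3,775 + 13,989 + 4,868 + 958 = 23,590 (those not working and not actively searching are outside the labor force — including those who want a job but have given up searching).
Civilian working-age population = 31,559 + 23,590 = 55,149.
Unemployment rate = 1,832 / 31,559 = 5.81%.
Labor force participation rate = 31,559 / 55,149 = 57.22%.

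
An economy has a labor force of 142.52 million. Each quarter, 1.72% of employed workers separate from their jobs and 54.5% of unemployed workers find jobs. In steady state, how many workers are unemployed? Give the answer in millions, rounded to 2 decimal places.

About 4.36 million are unemployed in steady state.

Steady-state unemployment rate u* = s/(s+f) = 1.72/(1.72+54.5) = 0.030594.
Unemployed = u* × labor force = 0.030594 × 142.52 ≈ 4.36 million.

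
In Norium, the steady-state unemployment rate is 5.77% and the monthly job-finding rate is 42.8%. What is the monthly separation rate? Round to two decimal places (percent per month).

From u* = s/(s+f): s = u·f/(1−u).
s = 0.0577 × 42.8 / (1 − 0.0577) = 2.4696 / 0.9423 ≈ 2.62% per month.

Separation rate ≈ 2.62% per month.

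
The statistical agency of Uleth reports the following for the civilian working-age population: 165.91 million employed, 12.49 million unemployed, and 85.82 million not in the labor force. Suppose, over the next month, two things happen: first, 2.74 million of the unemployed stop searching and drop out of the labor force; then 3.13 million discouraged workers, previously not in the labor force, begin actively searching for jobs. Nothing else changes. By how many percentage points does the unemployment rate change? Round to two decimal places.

The unemployment rate changes by +0.20 percentage points.

Initially, labor force = 165.91 + 12.49 = 178.40 million, so u = 12.49/178.40 = 7.00%.
After the first change, unemployed and labor force both fall by 2.74 → E = 165.91, U = 9.75, labor force = 175.66 million.
After the second change, unemployed and labor force both rise by 3.13 → E = 165.91, U = 12.88, labor force = 178.79 million.
New unemployment rate = 12.88 / 178.79 = 7.20%.
Change = 7.20% − 7.00% = +0.20 percentage points.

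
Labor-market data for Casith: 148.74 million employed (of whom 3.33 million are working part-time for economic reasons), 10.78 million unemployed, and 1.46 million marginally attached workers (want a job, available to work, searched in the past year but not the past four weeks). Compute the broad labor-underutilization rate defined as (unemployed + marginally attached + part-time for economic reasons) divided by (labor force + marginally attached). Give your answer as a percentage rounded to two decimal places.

Broad underutilization rate ≈ 9.67%.

Labor force = 148.74 + 10.78 = 159.52 million.
Numerator = 10.78 + 1.46 + 3.33 = 15.57 million.
Denominator = 159.52 + 1.46 = 160.98 million.
Broad rate = 15.57 / 160.98 = 9.67%.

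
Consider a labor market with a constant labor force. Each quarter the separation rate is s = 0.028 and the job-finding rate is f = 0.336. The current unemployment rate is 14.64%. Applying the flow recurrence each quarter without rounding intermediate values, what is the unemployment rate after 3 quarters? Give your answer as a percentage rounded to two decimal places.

Unemployment rate after three quarters ≈ 9.48%.

With a fixed labor force, u_{t+1} = u_t + s·(1−u_t) − f·u_t = u_t·(1−s−f) + s.
Here 1−s−f = 0.636 and s = 0.028.
u_1 = 0.146400 × 0.636 + 0.028 = 0.121110.
u_2 = 0.121110 × 0.636 + 0.028 = 0.105026.
u_3 = 0.105026 × 0.636 + 0.028 = 0.094797.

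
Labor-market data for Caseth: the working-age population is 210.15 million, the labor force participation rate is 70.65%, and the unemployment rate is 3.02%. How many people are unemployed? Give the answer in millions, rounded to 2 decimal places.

Labor force = 0.7065 × 210.15 = 148.47 million.
Unemployed = 0.0302 × 148.47 ≈ 4.48 million.

About 4.48 million are unemployed.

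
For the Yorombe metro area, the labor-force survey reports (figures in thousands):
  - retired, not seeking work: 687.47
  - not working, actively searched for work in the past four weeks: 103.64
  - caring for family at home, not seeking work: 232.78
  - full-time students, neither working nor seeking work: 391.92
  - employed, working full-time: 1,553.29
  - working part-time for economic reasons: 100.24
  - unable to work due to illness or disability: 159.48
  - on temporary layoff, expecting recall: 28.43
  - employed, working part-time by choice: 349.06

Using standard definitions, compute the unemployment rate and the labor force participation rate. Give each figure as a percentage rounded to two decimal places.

Employed = 1,553.29 + 100.24 + 349.06 = 2,002.59 thousand (anyone who worked, including part-time for economic reasons, counts as employed).
Unemployed = 103.64 + 28.43 = 132.07 thousand (jobless and actively searching, or on temporary layoff).
Labor force = 2,002.59 + 132.07 = 2,134.66 thousand.
Not in labor force = 687.47 + 232.78 + 391.92 + 159.48 = 1,471.65 thousand (those not working and not actively searching are outside the labor force).
Civilian working-age population = 2,134.66 + 1,471.65 = 3,606.31 thousand.
Unemployment rate = 132.07 / 2,134.66 = 6.19%.
Labor force participation rate = 2,134.66 / 3,606.31 = 59.19%.

Unemployment rate ≈ 6.19%; labor force participation rate ≈ 59.19%.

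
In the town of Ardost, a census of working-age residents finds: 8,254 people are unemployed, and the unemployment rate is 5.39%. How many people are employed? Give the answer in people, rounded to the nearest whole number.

About 144,881 are employed.

Labor force = U / u = 8,254 / 0.0539 ≈ 153,135.
Employed = labor force − unemployed = 153,135 − 8,254 = 144,881.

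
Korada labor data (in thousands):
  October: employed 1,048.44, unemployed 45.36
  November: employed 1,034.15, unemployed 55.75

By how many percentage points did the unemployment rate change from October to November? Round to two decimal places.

The unemployment rate changed by +0.97 percentage points.

October: labor force = 1,048.44 + 45.36 = 1,093.80; u = 45.36/1,093.80 = 4.15%.
November: labor force = 1,034.15 + 55.75 = 1,089.90; u = 55.75/1,089.90 = 5.12%.
Change = 5.12% − 4.15% = +0.97 pp.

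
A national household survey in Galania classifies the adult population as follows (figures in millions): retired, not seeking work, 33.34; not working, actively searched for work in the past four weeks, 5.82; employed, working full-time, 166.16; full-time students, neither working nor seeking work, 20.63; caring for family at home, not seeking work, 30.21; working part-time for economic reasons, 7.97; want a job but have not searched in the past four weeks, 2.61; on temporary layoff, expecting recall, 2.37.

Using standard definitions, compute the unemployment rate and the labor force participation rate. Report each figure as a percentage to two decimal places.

Unemployment rate ≈ 4.49%; labor force participation rate ≈ 67.75%.

Employed = 166.16 + 7.97 = 174.13 million (anyone who worked, including part-time for economic reasons, counts as employed).
Unemployed = 5.82 + 2.37 = 8.19 million (jobless and actively searching, or on temporary layoff).
Labor force = 174.13 + 8.19 = 182.32 million.
Not in labor force = 33.34 + 20.63 + 30.21 + 2.61 = 86.79 million (those not working and not actively searching are outside the labor force — including those who want a job but have given up searching).
Civilian working-age population = 182.32 + 86.79 = 269.11 million.
Unemployment rate = 8.19 / 182.32 = 4.49%.
Labor force participation rate = 182.32 / 269.11 = 67.75%.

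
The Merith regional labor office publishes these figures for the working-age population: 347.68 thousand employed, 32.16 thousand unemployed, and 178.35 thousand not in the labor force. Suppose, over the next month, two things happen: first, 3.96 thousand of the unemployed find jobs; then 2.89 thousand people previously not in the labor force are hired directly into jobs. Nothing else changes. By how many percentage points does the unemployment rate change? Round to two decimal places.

Initially, labor force = 347.68 + 32.16 = 379.84 thousand, so u = 32.16/379.84 = 8.47%.
After the first change, unemployed falls and employed rises by 3.96; labor force unchanged → E = 351.64, U = 28.20, labor force = 379.84 thousand.
After the second change, employed and labor force both rise by 2.89; unemployed unchanged → E = 354.53, U = 28.20, labor force = 382.73 thousand.
New unemployment rate = 28.20 / 382.73 = 7.37%.
Change = 7.37% − 8.47% = −1.10 percentage points.

The unemployment rate changes by −1.10 percentage points.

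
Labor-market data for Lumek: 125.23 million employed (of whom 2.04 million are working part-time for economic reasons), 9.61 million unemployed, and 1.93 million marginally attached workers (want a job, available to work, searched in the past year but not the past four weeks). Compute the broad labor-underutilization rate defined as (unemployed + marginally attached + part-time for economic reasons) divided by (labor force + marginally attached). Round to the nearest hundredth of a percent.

Broad underutilization rate ≈ 9.93%.

Labor force = 125.23 + 9.61 = 134.84 million.
Numerator = 9.61 + 1.93 + 2.04 = 13.58 million.
Denominator = 134.84 + 1.93 = 136.77 million.
Broad rate = 13.58 / 136.77 = 9.93%.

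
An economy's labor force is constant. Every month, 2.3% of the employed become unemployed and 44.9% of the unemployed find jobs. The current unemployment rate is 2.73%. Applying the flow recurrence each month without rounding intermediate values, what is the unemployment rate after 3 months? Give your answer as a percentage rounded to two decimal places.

With a fixed labor force, u_{t+1} = u_t + s·(1−u_t) − f·u_t = u_t·(1−s−f) + s.
Here 1−s−f = 0.528 and s = 0.023.
u_1 = 0.027300 × 0.528 + 0.023 = 0.037414.
u_2 = 0.037414 × 0.528 + 0.023 = 0.042755.
u_3 = 0.042755 × 0.528 + 0.023 = 0.045575.

Unemployment rate after three months ≈ 4.56%.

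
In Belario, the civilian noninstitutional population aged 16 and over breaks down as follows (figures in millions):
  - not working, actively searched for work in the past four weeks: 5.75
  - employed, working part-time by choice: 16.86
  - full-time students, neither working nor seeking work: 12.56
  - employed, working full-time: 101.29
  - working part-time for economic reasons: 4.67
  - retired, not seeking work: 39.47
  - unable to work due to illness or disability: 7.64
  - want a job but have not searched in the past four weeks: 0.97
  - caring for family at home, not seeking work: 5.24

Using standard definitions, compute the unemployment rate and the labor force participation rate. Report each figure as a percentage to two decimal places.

Employed = 16.86 + 101.29 + 4.67 = 122.82 million (anyone who worked, including part-time for economic reasons, counts as employed).
Unemployed = 5.75 million.
Labor force = 122.82 + 5.75 = 128.57 million.
Not in labor force = 12.56 + 39.47 + 7.64 + 0.97 + 5.24 = 65.88 million (those not working and not actively searching are outside the labor force — including those who want a job but have given up searching).
Civilian working-age population = 128.57 + 65.88 = 194.45 million.
Unemployment rate = 5.75 / 128.57 = 4.47%.
Labor force participation rate = 128.57 / 194.45 = 66.12%.

Unemployment rate ≈ 4.47%; labor force participation rate ≈ 66.12%.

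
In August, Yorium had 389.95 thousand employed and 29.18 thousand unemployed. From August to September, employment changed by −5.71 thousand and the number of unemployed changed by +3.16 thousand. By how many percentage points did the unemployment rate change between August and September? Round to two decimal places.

The unemployment rate changed by +0.80 percentage points.

August: labor force = 389.95 + 29.18 = 419.13; u = 29.18/419.13 = 6.96%.
September: labor force = 384.24 + 32.34 = 416.58; u = 32.34/416.58 = 7.76%.
Change = 7.76% − 6.96% = +0.80 pp.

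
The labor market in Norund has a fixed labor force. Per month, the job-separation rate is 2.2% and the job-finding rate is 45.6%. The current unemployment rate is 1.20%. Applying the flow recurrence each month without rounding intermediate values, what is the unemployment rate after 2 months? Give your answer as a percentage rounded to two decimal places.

Unemployment rate after two months ≈ 3.68%.

With a fixed labor force, u_{t+1} = u_t + s·(1−u_t) − f·u_t = u_t·(1−s−f) + s.
Here 1−s−f = 0.522 and s = 0.022.
u_1 = 0.012000 × 0.522 + 0.022 = 0.028264.
u_2 = 0.028264 × 0.522 + 0.022 = 0.036754.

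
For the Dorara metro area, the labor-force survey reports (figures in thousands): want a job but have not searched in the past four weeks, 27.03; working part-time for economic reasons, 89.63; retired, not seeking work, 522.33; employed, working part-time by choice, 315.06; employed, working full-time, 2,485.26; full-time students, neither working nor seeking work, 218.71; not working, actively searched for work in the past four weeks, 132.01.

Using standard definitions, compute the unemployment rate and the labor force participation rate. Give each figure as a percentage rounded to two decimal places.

Employed = 89.63 + 315.06 + 2,485.26 = 2,889.95 thousand (anyone who worked, including part-time for economic reasons, counts as employed).
Unemployed = 132.01 thousand.
Labor force = 2,889.95 + 132.01 = 3,021.96 thousand.
Not in labor force = 27.03 + 522.33 + 218.71 = 768.07 thousand (those not working and not actively searching are outside the labor force — including those who want a job but have given up searching).
Civilian working-age population = 3,021.96 + 768.07 = 3,790.03 thousand.
Unemployment rate = 132.01 / 3,021.96 = 4.37%.
Labor force participation rate = 3,021.96 / 3,790.03 = 79.73%.

Unemployment rate ≈ 4.37%; labor force participation rate ≈ 79.73%.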